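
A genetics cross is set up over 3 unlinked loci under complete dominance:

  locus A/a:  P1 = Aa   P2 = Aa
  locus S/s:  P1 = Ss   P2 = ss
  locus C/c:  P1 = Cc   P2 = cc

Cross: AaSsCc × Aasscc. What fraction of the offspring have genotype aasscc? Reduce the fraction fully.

P(aasscc) = 1/16

AaSsCc gametes: ASC×1, ASc×1, AsC×1, Asc×1, aSC×1, aSc×1, asC×1, asc×1
Aasscc gametes: Asc×4, asc×4
AaSsCc×Aasscc grid (8·8=64): AASsCc=4 AASscc=4 AAssCc=4 AAsscc=4 AaSsCc=8 AaSscc=8 AassCc=8 Aasscc=8 aaSsCc=4 aaSscc=4 aassCc=4 aasscc=4
aasscc hits 4/64; gcd=4; 4÷4/64÷4 = 1/16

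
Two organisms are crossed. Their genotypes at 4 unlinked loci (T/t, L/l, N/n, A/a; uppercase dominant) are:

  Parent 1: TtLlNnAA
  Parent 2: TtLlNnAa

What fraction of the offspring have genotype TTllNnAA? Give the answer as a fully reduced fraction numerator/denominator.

TtLlNnAA gametes: TLNA×2, TLnA×2, TlNA×2, TlnA×2, tLNA×2, tLnA×2, tlNA×2, tlnA×2
TtLlNnAa gametes: TLNA×1, TLNa×1, TLnA×1, TLna×1, TlNA×1, TlNa×1, TlnA×1, Tlna×1, tLNA×1, tLNa×1, tLnA×1, tLna×1, tlNA×1, tlNa×1, tlnA×1, tlna×1
TtLlNnAA×TtLlNnAa grid (16·16=256): TTLLNNAA=2 TTLLNNAa=2 TTLLNnAA=4 TTLLNnAa=4 TTLLnnAA=2 TTLLnnAa=2 TTLlNNAA=4 TTLlNNAa=4 TTLlNnAA=8 TTLlNnAa=8 TTLlnnAA=4 TTLlnnAa=4 TTllNNAA=2 TTllNNAa=2 TTllNnAA=4 TTllNnAa=4 TTllnnAA=2 TTllnnAa=2 TtLLNNAA=4 TtLLNNAa=4 TtLLNnAA=8 TtLLNnAa=8 TtLLnnAA=4 TtLLnnAa=4 TtLlNNAA=8 TtLlNNAa=8 TtLlNnAA=16 TtLlNnAa=16 TtLlnnAA=8 TtLlnnAa=8 TtllNNAA=4 TtllNNAa=4 TtllNnAA=8 TtllNnAa=8 TtllnnAA=4 TtllnnAa=4 ttLLNNAA=2 ttLLNNAa=2 ttLLNnAA=4 ttLLNnAa=4 ttLLnnAA=2 ttLLnnAa=2 ttLlNNAA=4 ttLlNNAa=4 ttLlNnAA=8 ttLlNnAa=8 ttLlnnAA=4 ttLlnnAa=4 ttllNNAA=2 ttllNNAa=2 ttllNnAA=4 ttllNnAa=4 ttllnnAA=2 ttllnnAa=2
TTllNnAA hits 4/256; gcd=4; 4÷4/256÷4 = 1/64

P(TTllNnAA) = 1/64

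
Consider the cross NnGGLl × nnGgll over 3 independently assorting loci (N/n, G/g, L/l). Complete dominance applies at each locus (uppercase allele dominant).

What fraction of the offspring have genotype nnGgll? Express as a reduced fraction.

NnGGLl gametes: NGL×2, NGl×2, nGL×2, nGl×2
nnGgll gametes: nGl×4, ngl×4
NnGGLl×nnGgll grid (8·8=64): NnGGLl=8 NnGGll=8 NnGgLl=8 NnGgll=8 nnGGLl=8 nnGGll=8 nnGgLl=8 nnGgll=8
nnGgll hits 8/64; gcd=8; 8÷8/64÷8 = 1/8

P(nnGgll) = 1/8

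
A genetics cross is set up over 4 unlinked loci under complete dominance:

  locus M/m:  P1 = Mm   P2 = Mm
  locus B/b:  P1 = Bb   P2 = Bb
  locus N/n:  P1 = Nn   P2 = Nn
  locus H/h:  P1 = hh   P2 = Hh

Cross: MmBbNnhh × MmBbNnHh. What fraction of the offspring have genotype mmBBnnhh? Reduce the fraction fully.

P(mmBBnnhh) = 1/128

MmBbNnhh gametes: MBNh×2, MBnh×2, MbNh×2, Mbnh×2, mBNh×2, mBnh×2, mbNh×2, mbnh×2
MmBbNnHh gametes: MBNH×1, MBNh×1, MBnH×1, MBnh×1, MbNH×1, MbNh×1, MbnH×1, Mbnh×1, mBNH×1, mBNh×1, mBnH×1, mBnh×1, mbNH×1, mbNh×1, mbnH×1, mbnh×1
MmBbNnhh×MmBbNnHh grid (16·16=256): MMBBNNHh=2 MMBBNNhh=2 MMBBNnHh=4 MMBBNnhh=4 MMBBnnHh=2 MMBBnnhh=2 MMBbNNHh=4 MMBbNNhh=4 MMBbNnHh=8 MMBbNnhh=8 MMBbnnHh=4 MMBbnnhh=4 MMbbNNHh=2 MMbbNNhh=2 MMbbNnHh=4 MMbbNnhh=4 MMbbnnHh=2 MMbbnnhh=2 MmBBNNHh=4 MmBBNNhh=4 MmBBNnHh=8 MmBBNnhh=8 MmBBnnHh=4 MmBBnnhh=4 MmBbNNHh=8 MmBbNNhh=8 MmBbNnHh=16 MmBbNnhh=16 MmBbnnHh=8 MmBbnnhh=8 MmbbNNHh=4 MmbbNNhh=4 MmbbNnHh=8 MmbbNnhh=8 MmbbnnHh=4 Mmbbnnhh=4 mmBBNNHh=2 mmBBNNhh=2 mmBBNnHh=4 mmBBNnhh=4 mmBBnnHh=2 mmBBnnhh=2 mmBbNNHh=4 mmBbNNhh=4 mmBbNnHh=8 mmBbNnhh=8 mmBbnnHh=4 mmBbnnhh=4 mmbbNNHh=2 mmbbNNhh=2 mmbbNnHh=4 mmbbNnhh=4 mmbbnnHh=2 mmbbnnhh=2
mmBBnnhh hits 2/256; gcd=2; 2÷2/256÷2 = 1/128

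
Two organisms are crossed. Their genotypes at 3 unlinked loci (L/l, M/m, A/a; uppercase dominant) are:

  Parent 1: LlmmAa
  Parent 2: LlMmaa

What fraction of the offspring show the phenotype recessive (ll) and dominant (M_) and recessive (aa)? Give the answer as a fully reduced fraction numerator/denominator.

LlmmAa gametes: LmA×2, Lma×2, lmA×2, lma×2
LlMmaa gametes: LMa×2, Lma×2, lMa×2, lma×2
LlmmAa×LlMmaa grid (8·8=64): LLMmAa=4 LLMmaa=4 LLmmAa=4 LLmmaa=4 LlMmAa=8 LlMmaa=8 LlmmAa=8 Llmmaa=8 llMmAa=4 llMmaa=4 llmmAa=4 llmmaa=4
ll M_ aa hits 4/64; gcd=4; 4÷4/64÷4 = 1/16

P(ll M_ aa) = 1/16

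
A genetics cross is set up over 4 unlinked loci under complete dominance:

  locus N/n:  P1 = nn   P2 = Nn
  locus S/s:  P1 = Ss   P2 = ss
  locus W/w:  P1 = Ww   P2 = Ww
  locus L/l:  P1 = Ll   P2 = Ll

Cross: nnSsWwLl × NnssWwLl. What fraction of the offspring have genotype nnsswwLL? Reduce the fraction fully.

nnSsWwLl gametes: nSWL×2, nSWl×2, nSwL×2, nSwl×2, nsWL×2, nsWl×2, nswL×2, nswl×2
NnssWwLl gametes: NsWL×2, NsWl×2, NswL×2, Nswl×2, nsWL×2, nsWl×2, nswL×2, nswl×2
nnSsWwLl×NnssWwLl grid (16·16=256): NnSsWWLL=4 NnSsWWLl=8 NnSsWWll=4 NnSsWwLL=8 NnSsWwLl=16 NnSsWwll=8 NnSswwLL=4 NnSswwLl=8 NnSswwll=4 NnssWWLL=4 NnssWWLl=8 NnssWWll=4 NnssWwLL=8 NnssWwLl=16 NnssWwll=8 NnsswwLL=4 NnsswwLl=8 Nnsswwll=4 nnSsWWLL=4 nnSsWWLl=8 nnSsWWll=4 nnSsWwLL=8 nnSsWwLl=16 nnSsWwll=8 nnSswwLL=4 nnSswwLl=8 nnSswwll=4 nnssWWLL=4 nnssWWLl=8 nnssWWll=4 nnssWwLL=8 nnssWwLl=16 nnssWwll=8 nnsswwLL=4 nnsswwLl=8 nnsswwll=4
nnsswwLL hits 4/256; gcd=4; 4÷4/256÷4 = 1/64

P(nnsswwLL) = 1/64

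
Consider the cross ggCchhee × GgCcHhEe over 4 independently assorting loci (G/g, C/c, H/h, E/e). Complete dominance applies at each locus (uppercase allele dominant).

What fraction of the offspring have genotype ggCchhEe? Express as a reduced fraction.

P(ggCchhEe) = 1/16

ggCchhee gametes: gChe×8, gche×8
GgCcHhEe gametes: GCHE×1, GCHe×1, GChE×1, GChe×1, GcHE×1, GcHe×1, GchE×1, Gche×1, gCHE×1, gCHe×1, gChE×1, gChe×1, gcHE×1, gcHe×1, gchE×1, gche×1
ggCchhee×GgCcHhEe grid (16·16=256): GgCCHhEe=8 GgCCHhee=8 GgCChhEe=8 GgCChhee=8 GgCcHhEe=16 GgCcHhee=16 GgCchhEe=16 GgCchhee=16 GgccHhEe=8 GgccHhee=8 GgcchhEe=8 Ggcchhee=8 ggCCHhEe=8 ggCCHhee=8 ggCChhEe=8 ggCChhee=8 ggCcHhEe=16 ggCcHhee=16 ggCchhEe=16 ggCchhee=16 ggccHhEe=8 ggccHhee=8 ggcchhEe=8 ggcchhee=8
ggCchhEe hits 16/256; gcd=16; 16÷16/256÷16 = 1/16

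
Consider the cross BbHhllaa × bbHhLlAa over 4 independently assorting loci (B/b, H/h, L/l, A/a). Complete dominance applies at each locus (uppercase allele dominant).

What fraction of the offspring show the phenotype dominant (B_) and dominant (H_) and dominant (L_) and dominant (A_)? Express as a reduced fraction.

BbHhllaa gametes: BHla×4, Bhla×4, bHla×4, bhla×4
bbHhLlAa gametes: bHLA×2, bHLa×2, bHlA×2, bHla×2, bhLA×2, bhLa×2, bhlA×2, bhla×2
BbHhllaa×bbHhLlAa grid (16·16=256): BbHHLlAa=8 BbHHLlaa=8 BbHHllAa=8 BbHHllaa=8 BbHhLlAa=16 BbHhLlaa=16 BbHhllAa=16 BbHhllaa=16 BbhhLlAa=8 BbhhLlaa=8 BbhhllAa=8 Bbhhllaa=8 bbHHLlAa=8 bbHHLlaa=8 bbHHllAa=8 bbHHllaa=8 bbHhLlAa=16 bbHhLlaa=16 bbHhllAa=16 bbHhllaa=16 bbhhLlAa=8 bbhhLlaa=8 bbhhllAa=8 bbhhllaa=8
B_ H_ L_ A_ hits 24/256; gcd=8; 24÷8/256÷8 = 3/32

P(B_ H_ L_ A_) = 3/32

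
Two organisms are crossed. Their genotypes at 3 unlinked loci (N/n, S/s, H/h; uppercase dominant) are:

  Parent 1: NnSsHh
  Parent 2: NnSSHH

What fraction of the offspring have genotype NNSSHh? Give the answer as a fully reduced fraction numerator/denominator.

P(NNSSHh) = 1/16

NnSsHh gametes: NSH×1, NSh×1, NsH×1, Nsh×1, nSH×1, nSh×1, nsH×1, nsh×1
NnSSHH gametes: NSH×4, nSH×4
NnSsHh×NnSSHH grid (8·8=64): NNSSHH=4 NNSSHh=4 NNSsHH=4 NNSsHh=4 NnSSHH=8 NnSSHh=8 NnSsHH=8 NnSsHh=8 nnSSHH=4 nnSSHh=4 nnSsHH=4 nnSsHh=4
NNSSHh hits 4/64; gcd=4; 4÷4/64÷4 = 1/16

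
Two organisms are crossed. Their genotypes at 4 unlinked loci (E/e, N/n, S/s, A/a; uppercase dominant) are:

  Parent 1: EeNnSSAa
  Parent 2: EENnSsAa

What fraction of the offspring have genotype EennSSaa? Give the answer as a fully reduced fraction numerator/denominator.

EeNnSSAa gametes: ENSA×2, ENSa×2, EnSA×2, EnSa×2, eNSA×2, eNSa×2, enSA×2, enSa×2
EENnSsAa gametes: ENSA×2, ENSa×2, ENsA×2, ENsa×2, EnSA×2, EnSa×2, EnsA×2, Ensa×2
EeNnSSAa×EENnSsAa grid (16·16=256): EENNSSAA=4 EENNSSAa=8 EENNSSaa=4 EENNSsAA=4 EENNSsAa=8 EENNSsaa=4 EENnSSAA=8 EENnSSAa=16 EENnSSaa=8 EENnSsAA=8 EENnSsAa=16 EENnSsaa=8 EEnnSSAA=4 EEnnSSAa=8 EEnnSSaa=4 EEnnSsAA=4 EEnnSsAa=8 EEnnSsaa=4 EeNNSSAA=4 EeNNSSAa=8 EeNNSSaa=4 EeNNSsAA=4 EeNNSsAa=8 EeNNSsaa=4 EeNnSSAA=8 EeNnSSAa=16 EeNnSSaa=8 EeNnSsAA=8 EeNnSsAa=16 EeNnSsaa=8 EennSSAA=4 EennSSAa=8 EennSSaa=4 EennSsAA=4 EennSsAa=8 EennSsaa=4
EennSSaa hits 4/256; gcd=4; 4÷4/256÷4 = 1/64

P(EennSSaa) = 1/64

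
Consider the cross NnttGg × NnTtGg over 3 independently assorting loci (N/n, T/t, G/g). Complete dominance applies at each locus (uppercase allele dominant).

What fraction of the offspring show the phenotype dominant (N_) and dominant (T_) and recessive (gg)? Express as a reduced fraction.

NnttGg gametes: NtG×2, Ntg×2, ntG×2, ntg×2
NnTtGg gametes: NTG×1, NTg×1, NtG×1, Ntg×1, nTG×1, nTg×1, ntG×1, ntg×1
NnttGg×NnTtGg grid (8·8=64): NNTtGG=2 NNTtGg=4 NNTtgg=2 NNttGG=2 NNttGg=4 NNttgg=2 NnTtGG=4 NnTtGg=8 NnTtgg=4 NnttGG=4 NnttGg=8 Nnttgg=4 nnTtGG=2 nnTtGg=4 nnTtgg=2 nnttGG=2 nnttGg=4 nnttgg=2
N_ T_ gg hits 6/64; gcd=2; 6÷2/64÷2 = 3/32

P(N_ T_ gg) = 3/32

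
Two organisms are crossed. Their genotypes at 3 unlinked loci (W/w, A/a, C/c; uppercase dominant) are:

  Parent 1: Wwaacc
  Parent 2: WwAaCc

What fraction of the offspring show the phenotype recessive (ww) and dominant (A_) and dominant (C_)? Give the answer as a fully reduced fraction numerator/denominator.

Wwaacc gametes: Wac×4, wac×4
WwAaCc gametes: WAC×1, WAc×1, WaC×1, Wac×1, wAC×1, wAc×1, waC×1, wac×1
Wwaacc×WwAaCc grid (8·8=64): WWAaCc=4 WWAacc=4 WWaaCc=4 WWaacc=4 WwAaCc=8 WwAacc=8 WwaaCc=8 Wwaacc=8 wwAaCc=4 wwAacc=4 wwaaCc=4 wwaacc=4
ww A_ C_ hits 4/64; gcd=4; 4÷4/64÷4 = 1/16

P(ww A_ C_) = 1/16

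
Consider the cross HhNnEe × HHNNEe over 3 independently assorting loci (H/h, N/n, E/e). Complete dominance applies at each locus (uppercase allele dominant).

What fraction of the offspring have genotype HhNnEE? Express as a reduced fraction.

P(HhNnEE) = 1/16

HhNnEe gametes: HNE×1, HNe×1, HnE×1, Hne×1, hNE×1, hNe×1, hnE×1, hne×1
HHNNEe gametes: HNE×4, HNe×4
HhNnEe×HHNNEe grid (8·8=64): HHNNEE=4 HHNNEe=8 HHNNee=4 HHNnEE=4 HHNnEe=8 HHNnee=4 HhNNEE=4 HhNNEe=8 HhNNee=4 HhNnEE=4 HhNnEe=8 HhNnee=4
HhNnEE hits 4/64; gcd=4; 4÷4/64÷4 = 1/16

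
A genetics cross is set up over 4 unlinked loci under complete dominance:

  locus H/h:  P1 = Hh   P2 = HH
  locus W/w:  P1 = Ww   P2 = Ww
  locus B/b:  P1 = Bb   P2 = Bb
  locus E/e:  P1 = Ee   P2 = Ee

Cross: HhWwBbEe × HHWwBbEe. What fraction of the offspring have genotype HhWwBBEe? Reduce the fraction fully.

P(HhWwBBEe) = 1/32

HhWwBbEe gametes: HWBE×1, HWBe×1, HWbE×1, HWbe×1, HwBE×1, HwBe×1, HwbE×1, Hwbe×1, hWBE×1, hWBe×1, hWbE×1, hWbe×1, hwBE×1, hwBe×1, hwbE×1, hwbe×1
HHWwBbEe gametes: HWBE×2, HWBe×2, HWbE×2, HWbe×2, HwBE×2, HwBe×2, HwbE×2, Hwbe×2
HhWwBbEe×HHWwBbEe grid (16·16=256): HHWWBBEE=2 HHWWBBEe=4 HHWWBBee=2 HHWWBbEE=4 HHWWBbEe=8 HHWWBbee=4 HHWWbbEE=2 HHWWbbEe=4 HHWWbbee=2 HHWwBBEE=4 HHWwBBEe=8 HHWwBBee=4 HHWwBbEE=8 HHWwBbEe=16 HHWwBbee=8 HHWwbbEE=4 HHWwbbEe=8 HHWwbbee=4 HHwwBBEE=2 HHwwBBEe=4 HHwwBBee=2 HHwwBbEE=4 HHwwBbEe=8 HHwwBbee=4 HHwwbbEE=2 HHwwbbEe=4 HHwwbbee=2 HhWWBBEE=2 HhWWBBEe=4 HhWWBBee=2 HhWWBbEE=4 HhWWBbEe=8 HhWWBbee=4 HhWWbbEE=2 HhWWbbEe=4 HhWWbbee=2 HhWwBBEE=4 HhWwBBEe=8 HhWwBBee=4 HhWwBbEE=8 HhWwBbEe=16 HhWwBbee=8 HhWwbbEE=4 HhWwbbEe=8 HhWwbbee=4 HhwwBBEE=2 HhwwBBEe=4 HhwwBBee=2 HhwwBbEE=4 HhwwBbEe=8 HhwwBbee=4 HhwwbbEE=2 HhwwbbEe=4 Hhwwbbee=2
HhWwBBEe hits 8/256; gcd=8; 8÷8/256÷8 = 1/32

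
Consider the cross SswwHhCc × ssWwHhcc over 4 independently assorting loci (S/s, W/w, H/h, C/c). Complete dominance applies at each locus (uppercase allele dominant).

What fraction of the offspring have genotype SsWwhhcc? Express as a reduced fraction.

P(SsWwhhcc) = 1/32

SswwHhCc gametes: SwHC×2, SwHc×2, SwhC×2, Swhc×2, swHC×2, swHc×2, swhC×2, swhc×2
ssWwHhcc gametes: sWHc×4, sWhc×4, swHc×4, swhc×4
SswwHhCc×ssWwHhcc grid (16·16=256): SsWwHHCc=8 SsWwHHcc=8 SsWwHhCc=16 SsWwHhcc=16 SsWwhhCc=8 SsWwhhcc=8 SswwHHCc=8 SswwHHcc=8 SswwHhCc=16 SswwHhcc=16 SswwhhCc=8 Sswwhhcc=8 ssWwHHCc=8 ssWwHHcc=8 ssWwHhCc=16 ssWwHhcc=16 ssWwhhCc=8 ssWwhhcc=8 sswwHHCc=8 sswwHHcc=8 sswwHhCc=16 sswwHhcc=16 sswwhhCc=8 sswwhhcc=8
SsWwhhcc hits 8/256; gcd=8; 8÷8/256÷8 = 1/32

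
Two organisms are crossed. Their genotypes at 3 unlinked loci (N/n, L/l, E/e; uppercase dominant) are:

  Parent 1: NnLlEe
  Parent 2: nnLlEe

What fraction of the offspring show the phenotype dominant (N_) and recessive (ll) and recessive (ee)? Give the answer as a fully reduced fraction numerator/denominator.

NnLlEe gametes: NLE×1, NLe×1, NlE×1, Nle×1, nLE×1, nLe×1, nlE×1, nle×1
nnLlEe gametes: nLE×2, nLe×2, nlE×2, nle×2
NnLlEe×nnLlEe grid (8·8=64): NnLLEE=2 NnLLEe=4 NnLLee=2 NnLlEE=4 NnLlEe=8 NnLlee=4 NnllEE=2 NnllEe=4 Nnllee=2 nnLLEE=2 nnLLEe=4 nnLLee=2 nnLlEE=4 nnLlEe=8 nnLlee=4 nnllEE=2 nnllEe=4 nnllee=2
N_ ll ee hits 2/64; gcd=2; 2÷2/64÷2 = 1/32

P(N_ ll ee) = 1/32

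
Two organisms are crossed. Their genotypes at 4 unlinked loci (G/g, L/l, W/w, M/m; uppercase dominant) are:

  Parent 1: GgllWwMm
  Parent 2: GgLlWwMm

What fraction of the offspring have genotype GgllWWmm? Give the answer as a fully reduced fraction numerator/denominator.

P(GgllWWmm) = 1/64

GgllWwMm gametes: GlWM×2, GlWm×2, GlwM×2, Glwm×2, glWM×2, glWm×2, glwM×2, glwm×2
GgLlWwMm gametes: GLWM×1, GLWm×1, GLwM×1, GLwm×1, GlWM×1, GlWm×1, GlwM×1, Glwm×1, gLWM×1, gLWm×1, gLwM×1, gLwm×1, glWM×1, glWm×1, glwM×1, glwm×1
GgllWwMm×GgLlWwMm grid (16·16=256): GGLlWWMM=2 GGLlWWMm=4 GGLlWWmm=2 GGLlWwMM=4 GGLlWwMm=8 GGLlWwmm=4 GGLlwwMM=2 GGLlwwMm=4 GGLlwwmm=2 GGllWWMM=2 GGllWWMm=4 GGllWWmm=2 GGllWwMM=4 GGllWwMm=8 GGllWwmm=4 GGllwwMM=2 GGllwwMm=4 GGllwwmm=2 GgLlWWMM=4 GgLlWWMm=8 GgLlWWmm=4 GgLlWwMM=8 GgLlWwMm=16 GgLlWwmm=8 GgLlwwMM=4 GgLlwwMm=8 GgLlwwmm=4 GgllWWMM=4 GgllWWMm=8 GgllWWmm=4 GgllWwMM=8 GgllWwMm=16 GgllWwmm=8 GgllwwMM=4 GgllwwMm=8 Ggllwwmm=4 ggLlWWMM=2 ggLlWWMm=4 ggLlWWmm=2 ggLlWwMM=4 ggLlWwMm=8 ggLlWwmm=4 ggLlwwMM=2 ggLlwwMm=4 ggLlwwmm=2 ggllWWMM=2 ggllWWMm=4 ggllWWmm=2 ggllWwMM=4 ggllWwMm=8 ggllWwmm=4 ggllwwMM=2 ggllwwMm=4 ggllwwmm=2
GgllWWmm hits 4/256; gcd=4; 4÷4/256÷4 = 1/64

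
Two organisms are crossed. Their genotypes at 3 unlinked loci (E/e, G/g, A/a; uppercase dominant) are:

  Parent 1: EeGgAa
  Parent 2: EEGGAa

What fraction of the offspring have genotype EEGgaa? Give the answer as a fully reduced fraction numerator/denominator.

EeGgAa gametes: EGA×1, EGa×1, EgA×1, Ega×1, eGA×1, eGa×1, egA×1, ega×1
EEGGAa gametes: EGA×4, EGa×4
EeGgAa×EEGGAa grid (8·8=64): EEGGAA=4 EEGGAa=8 EEGGaa=4 EEGgAA=4 EEGgAa=8 EEGgaa=4 EeGGAA=4 EeGGAa=8 EeGGaa=4 EeGgAA=4 EeGgAa=8 EeGgaa=4
EEGgaa hits 4/64; gcd=4; 4÷4/64÷4 = 1/16

P(EEGgaa) = 1/16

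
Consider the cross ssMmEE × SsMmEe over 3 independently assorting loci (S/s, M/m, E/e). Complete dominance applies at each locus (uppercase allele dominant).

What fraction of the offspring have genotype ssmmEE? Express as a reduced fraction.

P(ssmmEE) = 1/16

ssMmEE gametes: sME×4, smE×4
SsMmEe gametes: SME×1, SMe×1, SmE×1, Sme×1, sME×1, sMe×1, smE×1, sme×1
ssMmEE×SsMmEe grid (8·8=64): SsMMEE=4 SsMMEe=4 SsMmEE=8 SsMmEe=8 SsmmEE=4 SsmmEe=4 ssMMEE=4 ssMMEe=4 ssMmEE=8 ssMmEe=8 ssmmEE=4 ssmmEe=4
ssmmEE hits 4/64; gcd=4; 4÷4/64÷4 = 1/16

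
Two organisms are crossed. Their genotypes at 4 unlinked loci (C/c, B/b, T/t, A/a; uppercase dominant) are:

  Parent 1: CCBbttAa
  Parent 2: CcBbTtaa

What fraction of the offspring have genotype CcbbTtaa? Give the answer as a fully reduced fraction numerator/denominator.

P(CcbbTtaa) = 1/32

CCBbttAa gametes: CBtA×4, CBta×4, CbtA×4, Cbta×4
CcBbTtaa gametes: CBTa×2, CBta×2, CbTa×2, Cbta×2, cBTa×2, cBta×2, cbTa×2, cbta×2
CCBbttAa×CcBbTtaa grid (16·16=256): CCBBTtAa=8 CCBBTtaa=8 CCBBttAa=8 CCBBttaa=8 CCBbTtAa=16 CCBbTtaa=16 CCBbttAa=16 CCBbttaa=16 CCbbTtAa=8 CCbbTtaa=8 CCbbttAa=8 CCbbttaa=8 CcBBTtAa=8 CcBBTtaa=8 CcBBttAa=8 CcBBttaa=8 CcBbTtAa=16 CcBbTtaa=16 CcBbttAa=16 CcBbttaa=16 CcbbTtAa=8 CcbbTtaa=8 CcbbttAa=8 Ccbbttaa=8
CcbbTtaa hits 8/256; gcd=8; 8÷8/256÷8 = 1/32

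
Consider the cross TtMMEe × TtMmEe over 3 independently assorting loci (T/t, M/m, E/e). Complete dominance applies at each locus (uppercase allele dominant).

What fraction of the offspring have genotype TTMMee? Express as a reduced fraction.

TtMMEe gametes: TME×2, TMe×2, tME×2, tMe×2
TtMmEe gametes: TME×1, TMe×1, TmE×1, Tme×1, tME×1, tMe×1, tmE×1, tme×1
TtMMEe×TtMmEe grid (8·8=64): TTMMEE=2 TTMMEe=4 TTMMee=2 TTMmEE=2 TTMmEe=4 TTMmee=2 TtMMEE=4 TtMMEe=8 TtMMee=4 TtMmEE=4 TtMmEe=8 TtMmee=4 ttMMEE=2 ttMMEe=4 ttMMee=2 ttMmEE=2 ttMmEe=4 ttMmee=2
TTMMee hits 2/64; gcd=2; 2÷2/64÷2 = 1/32

P(TTMMee) = 1/32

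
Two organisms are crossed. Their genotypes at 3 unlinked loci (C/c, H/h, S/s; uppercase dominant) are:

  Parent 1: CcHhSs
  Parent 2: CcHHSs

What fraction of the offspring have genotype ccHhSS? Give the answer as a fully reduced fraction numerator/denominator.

CcHhSs gametes: CHS×1, CHs×1, ChS×1, Chs×1, cHS×1, cHs×1, chS×1, chs×1
CcHHSs gametes: CHS×2, CHs×2, cHS×2, cHs×2
CcHhSs×CcHHSs grid (8·8=64): CCHHSS=2 CCHHSs=4 CCHHss=2 CCHhSS=2 CCHhSs=4 CCHhss=2 CcHHSS=4 CcHHSs=8 CcHHss=4 CcHhSS=4 CcHhSs=8 CcHhss=4 ccHHSS=2 ccHHSs=4 ccHHss=2 ccHhSS=2 ccHhSs=4 ccHhss=2
ccHhSS hits 2/64; gcd=2; 2÷2/64÷2 = 1/32

P(ccHhSS) = 1/32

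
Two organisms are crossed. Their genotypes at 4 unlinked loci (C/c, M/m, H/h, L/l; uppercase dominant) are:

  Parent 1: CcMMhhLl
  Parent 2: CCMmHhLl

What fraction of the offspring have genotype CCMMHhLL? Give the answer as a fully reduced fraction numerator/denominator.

CcMMhhLl gametes: CMhL×4, CMhl×4, cMhL×4, cMhl×4
CCMmHhLl gametes: CMHL×2, CMHl×2, CMhL×2, CMhl×2, CmHL×2, CmHl×2, CmhL×2, Cmhl×2
CcMMhhLl×CCMmHhLl grid (16·16=256): CCMMHhLL=8 CCMMHhLl=16 CCMMHhll=8 CCMMhhLL=8 CCMMhhLl=16 CCMMhhll=8 CCMmHhLL=8 CCMmHhLl=16 CCMmHhll=8 CCMmhhLL=8 CCMmhhLl=16 CCMmhhll=8 CcMMHhLL=8 CcMMHhLl=16 CcMMHhll=8 CcMMhhLL=8 CcMMhhLl=16 CcMMhhll=8 CcMmHhLL=8 CcMmHhLl=16 CcMmHhll=8 CcMmhhLL=8 CcMmhhLl=16 CcMmhhll=8
CCMMHhLL hits 8/256; gcd=8; 8÷8/256÷8 = 1/32

P(CCMMHhLL) = 1/32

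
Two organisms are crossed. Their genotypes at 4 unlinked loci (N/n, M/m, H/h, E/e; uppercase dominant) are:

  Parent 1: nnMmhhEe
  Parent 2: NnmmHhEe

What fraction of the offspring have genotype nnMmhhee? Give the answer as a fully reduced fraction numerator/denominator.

P(nnMmhhee) = 1/32

nnMmhhEe gametes: nMhE×4, nMhe×4, nmhE×4, nmhe×4
NnmmHhEe gametes: NmHE×2, NmHe×2, NmhE×2, Nmhe×2, nmHE×2, nmHe×2, nmhE×2, nmhe×2
nnMmhhEe×NnmmHhEe grid (16·16=256): NnMmHhEE=8 NnMmHhEe=16 NnMmHhee=8 NnMmhhEE=8 NnMmhhEe=16 NnMmhhee=8 NnmmHhEE=8 NnmmHhEe=16 NnmmHhee=8 NnmmhhEE=8 NnmmhhEe=16 Nnmmhhee=8 nnMmHhEE=8 nnMmHhEe=16 nnMmHhee=8 nnMmhhEE=8 nnMmhhEe=16 nnMmhhee=8 nnmmHhEE=8 nnmmHhEe=16 nnmmHhee=8 nnmmhhEE=8 nnmmhhEe=16 nnmmhhee=8
nnMmhhee hits 8/256; gcd=8; 8÷8/256÷8 = 1/32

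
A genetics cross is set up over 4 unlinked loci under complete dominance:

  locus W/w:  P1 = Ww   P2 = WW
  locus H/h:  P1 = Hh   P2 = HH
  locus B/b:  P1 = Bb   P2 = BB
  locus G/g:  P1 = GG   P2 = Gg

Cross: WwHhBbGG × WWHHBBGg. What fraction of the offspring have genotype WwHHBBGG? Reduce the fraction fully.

P(WwHHBBGG) = 1/16

WwHhBbGG gametes: WHBG×2, WHbG×2, WhBG×2, WhbG×2, wHBG×2, wHbG×2, whBG×2, whbG×2
WWHHBBGg gametes: WHBG×8, WHBg×8
WwHhBbGG×WWHHBBGg grid (16·16=256): WWHHBBGG=16 WWHHBBGg=16 WWHHBbGG=16 WWHHBbGg=16 WWHhBBGG=16 WWHhBBGg=16 WWHhBbGG=16 WWHhBbGg=16 WwHHBBGG=16 WwHHBBGg=16 WwHHBbGG=16 WwHHBbGg=16 WwHhBBGG=16 WwHhBBGg=16 WwHhBbGG=16 WwHhBbGg=16
WwHHBBGG hits 16/256; gcd=16; 16÷16/256÷16 = 1/16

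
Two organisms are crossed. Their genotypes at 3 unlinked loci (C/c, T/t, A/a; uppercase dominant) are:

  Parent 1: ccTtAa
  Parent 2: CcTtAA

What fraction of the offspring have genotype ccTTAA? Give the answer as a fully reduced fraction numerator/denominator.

ccTtAa gametes: cTA×2, cTa×2, ctA×2, cta×2
CcTtAA gametes: CTA×2, CtA×2, cTA×2, ctA×2
ccTtAa×CcTtAA grid (8·8=64): CcTTAA=4 CcTTAa=4 CcTtAA=8 CcTtAa=8 CcttAA=4 CcttAa=4 ccTTAA=4 ccTTAa=4 ccTtAA=8 ccTtAa=8 ccttAA=4 ccttAa=4
ccTTAA hits 4/64; gcd=4; 4÷4/64÷4 = 1/16

P(ccTTAA) = 1/16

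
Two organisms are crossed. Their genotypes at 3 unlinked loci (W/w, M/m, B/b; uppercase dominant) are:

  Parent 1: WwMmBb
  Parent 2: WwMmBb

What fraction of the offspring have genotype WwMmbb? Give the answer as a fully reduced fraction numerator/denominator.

P(WwMmbb) = 1/16

WwMmBb gametes: WMB×1, WMb×1, WmB×1, Wmb×1, wMB×1, wMb×1, wmB×1, wmb×1
WwMmBb gametes: WMB×1, WMb×1, WmB×1, Wmb×1, wMB×1, wMb×1, wmB×1, wmb×1
WwMmBb×WwMmBb grid (8·8=64): WWMMBB=1 WWMMBb=2 WWMMbb=1 WWMmBB=2 WWMmBb=4 WWMmbb=2 WWmmBB=1 WWmmBb=2 WWmmbb=1 WwMMBB=2 WwMMBb=4 WwMMbb=2 WwMmBB=4 WwMmBb=8 WwMmbb=4 WwmmBB=2 WwmmBb=4 Wwmmbb=2 wwMMBB=1 wwMMBb=2 wwMMbb=1 wwMmBB=2 wwMmBb=4 wwMmbb=2 wwmmBB=1 wwmmBb=2 wwmmbb=1
WwMmbb hits 4/64; gcd=4; 4÷4/64÷4 = 1/16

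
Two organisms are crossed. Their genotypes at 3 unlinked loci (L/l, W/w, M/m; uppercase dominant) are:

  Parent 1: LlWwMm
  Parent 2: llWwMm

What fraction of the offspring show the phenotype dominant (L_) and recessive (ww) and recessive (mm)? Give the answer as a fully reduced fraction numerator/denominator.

LlWwMm gametes: LWM×1, LWm×1, LwM×1, Lwm×1, lWM×1, lWm×1, lwM×1, lwm×1
llWwMm gametes: lWM×2, lWm×2, lwM×2, lwm×2
LlWwMm×llWwMm grid (8·8=64): LlWWMM=2 LlWWMm=4 LlWWmm=2 LlWwMM=4 LlWwMm=8 LlWwmm=4 LlwwMM=2 LlwwMm=4 Llwwmm=2 llWWMM=2 llWWMm=4 llWWmm=2 llWwMM=4 llWwMm=8 llWwmm=4 llwwMM=2 llwwMm=4 llwwmm=2
L_ ww mm hits 2/64; gcd=2; 2÷2/64÷2 = 1/32

P(L_ ww mm) = 1/32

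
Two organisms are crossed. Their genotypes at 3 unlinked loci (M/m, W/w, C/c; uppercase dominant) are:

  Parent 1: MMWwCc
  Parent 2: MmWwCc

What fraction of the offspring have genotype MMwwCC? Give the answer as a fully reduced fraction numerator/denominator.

P(MMwwCC) = 1/32

MMWwCc gametes: MWC×2, MWc×2, MwC×2, Mwc×2
MmWwCc gametes: MWC×1, MWc×1, MwC×1, Mwc×1, mWC×1, mWc×1, mwC×1, mwc×1
MMWwCc×MmWwCc grid (8·8=64): MMWWCC=2 MMWWCc=4 MMWWcc=2 MMWwCC=4 MMWwCc=8 MMWwcc=4 MMwwCC=2 MMwwCc=4 MMwwcc=2 MmWWCC=2 MmWWCc=4 MmWWcc=2 MmWwCC=4 MmWwCc=8 MmWwcc=4 MmwwCC=2 MmwwCc=4 Mmwwcc=2
MMwwCC hits 2/64; gcd=2; 2÷2/64÷2 = 1/32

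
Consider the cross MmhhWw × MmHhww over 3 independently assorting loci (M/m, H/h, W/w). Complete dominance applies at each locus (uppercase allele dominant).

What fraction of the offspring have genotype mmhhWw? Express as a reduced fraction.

MmhhWw gametes: MhW×2, Mhw×2, mhW×2, mhw×2
MmHhww gametes: MHw×2, Mhw×2, mHw×2, mhw×2
MmhhWw×MmHhww grid (8·8=64): MMHhWw=4 MMHhww=4 MMhhWw=4 MMhhww=4 MmHhWw=8 MmHhww=8 MmhhWw=8 Mmhhww=8 mmHhWw=4 mmHhww=4 mmhhWw=4 mmhhww=4
mmhhWw hits 4/64; gcd=4; 4÷4/64÷4 = 1/16

P(mmhhWw) = 1/16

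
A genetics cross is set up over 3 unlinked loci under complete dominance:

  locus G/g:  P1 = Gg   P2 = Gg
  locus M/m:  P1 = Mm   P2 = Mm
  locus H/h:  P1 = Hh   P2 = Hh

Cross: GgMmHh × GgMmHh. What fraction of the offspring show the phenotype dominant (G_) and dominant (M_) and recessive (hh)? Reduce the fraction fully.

GgMmHh gametes: GMH×1, GMh×1, GmH×1, Gmh×1, gMH×1, gMh×1, gmH×1, gmh×1
GgMmHh gametes: GMH×1, GMh×1, GmH×1, Gmh×1, gMH×1, gMh×1, gmH×1, gmh×1
GgMmHh×GgMmHh grid (8·8=64): GGMMHH=1 GGMMHh=2 GGMMhh=1 GGMmHH=2 GGMmHh=4 GGMmhh=2 GGmmHH=1 GGmmHh=2 GGmmhh=1 GgMMHH=2 GgMMHh=4 GgMMhh=2 GgMmHH=4 GgMmHh=8 GgMmhh=4 GgmmHH=2 GgmmHh=4 Ggmmhh=2 ggMMHH=1 ggMMHh=2 ggMMhh=1 ggMmHH=2 ggMmHh=4 ggMmhh=2 ggmmHH=1 ggmmHh=2 ggmmhh=1
G_ M_ hh hits 9/64; gcd=1; 9÷1/64÷1 = 9/64

P(G_ M_ hh) = 9/64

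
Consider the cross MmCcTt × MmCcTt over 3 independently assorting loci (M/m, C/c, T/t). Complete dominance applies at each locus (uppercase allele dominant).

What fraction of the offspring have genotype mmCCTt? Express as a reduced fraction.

P(mmCCTt) = 1/32

MmCcTt gametes: MCT×1, MCt×1, McT×1, Mct×1, mCT×1, mCt×1, mcT×1, mct×1
MmCcTt gametes: MCT×1, MCt×1, McT×1, Mct×1, mCT×1, mCt×1, mcT×1, mct×1
MmCcTt×MmCcTt grid (8·8=64): MMCCTT=1 MMCCTt=2 MMCCtt=1 MMCcTT=2 MMCcTt=4 MMCctt=2 MMccTT=1 MMccTt=2 MMcctt=1 MmCCTT=2 MmCCTt=4 MmCCtt=2 MmCcTT=4 MmCcTt=8 MmCctt=4 MmccTT=2 MmccTt=4 Mmcctt=2 mmCCTT=1 mmCCTt=2 mmCCtt=1 mmCcTT=2 mmCcTt=4 mmCctt=2 mmccTT=1 mmccTt=2 mmcctt=1
mmCCTt hits 2/64; gcd=2; 2÷2/64÷2 = 1/32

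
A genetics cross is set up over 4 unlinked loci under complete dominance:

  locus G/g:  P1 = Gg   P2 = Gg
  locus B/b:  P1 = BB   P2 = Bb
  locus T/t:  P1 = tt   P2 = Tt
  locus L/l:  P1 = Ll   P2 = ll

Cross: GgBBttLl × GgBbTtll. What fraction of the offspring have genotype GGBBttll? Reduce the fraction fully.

P(GGBBttll) = 1/32

GgBBttLl gametes: GBtL×4, GBtl×4, gBtL×4, gBtl×4
GgBbTtll gametes: GBTl×2, GBtl×2, GbTl×2, Gbtl×2, gBTl×2, gBtl×2, gbTl×2, gbtl×2
GgBBttLl×GgBbTtll grid (16·16=256): GGBBTtLl=8 GGBBTtll=8 GGBBttLl=8 GGBBttll=8 GGBbTtLl=8 GGBbTtll=8 GGBbttLl=8 GGBbttll=8 GgBBTtLl=16 GgBBTtll=16 GgBBttLl=16 GgBBttll=16 GgBbTtLl=16 GgBbTtll=16 GgBbttLl=16 GgBbttll=16 ggBBTtLl=8 ggBBTtll=8 ggBBttLl=8 ggBBttll=8 ggBbTtLl=8 ggBbTtll=8 ggBbttLl=8 ggBbttll=8
GGBBttll hits 8/256; gcd=8; 8÷8/256÷8 = 1/32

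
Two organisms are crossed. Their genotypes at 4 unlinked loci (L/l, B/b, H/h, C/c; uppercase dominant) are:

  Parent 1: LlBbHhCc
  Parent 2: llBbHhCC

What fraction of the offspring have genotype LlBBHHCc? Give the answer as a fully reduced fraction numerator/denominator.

LlBbHhCc gametes: LBHC×1, LBHc×1, LBhC×1, LBhc×1, LbHC×1, LbHc×1, LbhC×1, Lbhc×1, lBHC×1, lBHc×1, lBhC×1, lBhc×1, lbHC×1, lbHc×1, lbhC×1, lbhc×1
llBbHhCC gametes: lBHC×4, lBhC×4, lbHC×4, lbhC×4
LlBbHhCc×llBbHhCC grid (16·16=256): LlBBHHCC=4 LlBBHHCc=4 LlBBHhCC=8 LlBBHhCc=8 LlBBhhCC=4 LlBBhhCc=4 LlBbHHCC=8 LlBbHHCc=8 LlBbHhCC=16 LlBbHhCc=16 LlBbhhCC=8 LlBbhhCc=8 LlbbHHCC=4 LlbbHHCc=4 LlbbHhCC=8 LlbbHhCc=8 LlbbhhCC=4 LlbbhhCc=4 llBBHHCC=4 llBBHHCc=4 llBBHhCC=8 llBBHhCc=8 llBBhhCC=4 llBBhhCc=4 llBbHHCC=8 llBbHHCc=8 llBbHhCC=16 llBbHhCc=16 llBbhhCC=8 llBbhhCc=8 llbbHHCC=4 llbbHHCc=4 llbbHhCC=8 llbbHhCc=8 llbbhhCC=4 llbbhhCc=4
LlBBHHCc hits 4/256; gcd=4; 4÷4/256÷4 = 1/64

P(LlBBHHCc) = 1/64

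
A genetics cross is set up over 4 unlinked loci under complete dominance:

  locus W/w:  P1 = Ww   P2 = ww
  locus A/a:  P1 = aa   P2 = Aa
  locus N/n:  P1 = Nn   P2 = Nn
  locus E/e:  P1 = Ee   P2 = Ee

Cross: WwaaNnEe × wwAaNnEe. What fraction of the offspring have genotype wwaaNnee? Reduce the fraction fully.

P(wwaaNnee) = 1/32

WwaaNnEe gametes: WaNE×2, WaNe×2, WanE×2, Wane×2, waNE×2, waNe×2, wanE×2, wane×2
wwAaNnEe gametes: wANE×2, wANe×2, wAnE×2, wAne×2, waNE×2, waNe×2, wanE×2, wane×2
WwaaNnEe×wwAaNnEe grid (16·16=256): WwAaNNEE=4 WwAaNNEe=8 WwAaNNee=4 WwAaNnEE=8 WwAaNnEe=16 WwAaNnee=8 WwAannEE=4 WwAannEe=8 WwAannee=4 WwaaNNEE=4 WwaaNNEe=8 WwaaNNee=4 WwaaNnEE=8 WwaaNnEe=16 WwaaNnee=8 WwaannEE=4 WwaannEe=8 Wwaannee=4 wwAaNNEE=4 wwAaNNEe=8 wwAaNNee=4 wwAaNnEE=8 wwAaNnEe=16 wwAaNnee=8 wwAannEE=4 wwAannEe=8 wwAannee=4 wwaaNNEE=4 wwaaNNEe=8 wwaaNNee=4 wwaaNnEE=8 wwaaNnEe=16 wwaaNnee=8 wwaannEE=4 wwaannEe=8 wwaannee=4
wwaaNnee hits 8/256; gcd=8; 8÷8/256÷8 = 1/32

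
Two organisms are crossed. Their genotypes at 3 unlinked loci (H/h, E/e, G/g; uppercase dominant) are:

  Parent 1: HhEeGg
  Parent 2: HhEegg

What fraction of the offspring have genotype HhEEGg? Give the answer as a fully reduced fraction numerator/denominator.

HhEeGg gametes: HEG×1, HEg×1, HeG×1, Heg×1, hEG×1, hEg×1, heG×1, heg×1
HhEegg gametes: HEg×2, Heg×2, hEg×2, heg×2
HhEeGg×HhEegg grid (8·8=64): HHEEGg=2 HHEEgg=2 HHEeGg=4 HHEegg=4 HHeeGg=2 HHeegg=2 HhEEGg=4 HhEEgg=4 HhEeGg=8 HhEegg=8 HheeGg=4 Hheegg=4 hhEEGg=2 hhEEgg=2 hhEeGg=4 hhEegg=4 hheeGg=2 hheegg=2
HhEEGg hits 4/64; gcd=4; 4÷4/64÷4 = 1/16

P(HhEEGg) = 1/16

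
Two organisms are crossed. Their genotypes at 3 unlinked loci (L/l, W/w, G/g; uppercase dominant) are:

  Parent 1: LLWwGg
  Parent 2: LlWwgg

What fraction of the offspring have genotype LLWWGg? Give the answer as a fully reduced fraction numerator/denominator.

LLWwGg gametes: LWG×2, LWg×2, LwG×2, Lwg×2
LlWwgg gametes: LWg×2, Lwg×2, lWg×2, lwg×2
LLWwGg×LlWwgg grid (8·8=64): LLWWGg=4 LLWWgg=4 LLWwGg=8 LLWwgg=8 LLwwGg=4 LLwwgg=4 LlWWGg=4 LlWWgg=4 LlWwGg=8 LlWwgg=8 LlwwGg=4 Llwwgg=4
LLWWGg hits 4/64; gcd=4; 4÷4/64÷4 = 1/16

P(LLWWGg) = 1/16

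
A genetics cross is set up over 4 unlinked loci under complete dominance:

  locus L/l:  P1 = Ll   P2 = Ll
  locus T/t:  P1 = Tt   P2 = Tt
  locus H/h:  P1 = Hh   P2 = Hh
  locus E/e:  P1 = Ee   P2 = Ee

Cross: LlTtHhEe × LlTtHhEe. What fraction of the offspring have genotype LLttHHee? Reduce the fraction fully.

P(LLttHHee) = 1/256

LlTtHhEe gametes: LTHE×1, LTHe×1, LThE×1, LThe×1, LtHE×1, LtHe×1, LthE×1, Lthe×1, lTHE×1, lTHe×1, lThE×1, lThe×1, ltHE×1, ltHe×1, lthE×1, lthe×1
LlTtHhEe gametes: LTHE×1, LTHe×1, LThE×1, LThe×1, LtHE×1, LtHe×1, LthE×1, Lthe×1, lTHE×1, lTHe×1, lThE×1, lThe×1, ltHE×1, ltHe×1, lthE×1, lthe×1
LlTtHhEe×LlTtHhEe grid (16·16=256): LLTTHHEE=1 LLTTHHEe=2 LLTTHHee=1 LLTTHhEE=2 LLTTHhEe=4 LLTTHhee=2 LLTThhEE=1 LLTThhEe=2 LLTThhee=1 LLTtHHEE=2 LLTtHHEe=4 LLTtHHee=2 LLTtHhEE=4 LLTtHhEe=8 LLTtHhee=4 LLTthhEE=2 LLTthhEe=4 LLTthhee=2 LLttHHEE=1 LLttHHEe=2 LLttHHee=1 LLttHhEE=2 LLttHhEe=4 LLttHhee=2 LLtthhEE=1 LLtthhEe=2 LLtthhee=1 LlTTHHEE=2 LlTTHHEe=4 LlTTHHee=2 LlTTHhEE=4 LlTTHhEe=8 LlTTHhee=4 LlTThhEE=2 LlTThhEe=4 LlTThhee=2 LlTtHHEE=4 LlTtHHEe=8 LlTtHHee=4 LlTtHhEE=8 LlTtHhEe=16 LlTtHhee=8 LlTthhEE=4 LlTthhEe=8 LlTthhee=4 LlttHHEE=2 LlttHHEe=4 LlttHHee=2 LlttHhEE=4 LlttHhEe=8 LlttHhee=4 LltthhEE=2 LltthhEe=4 Lltthhee=2 llTTHHEE=1 llTTHHEe=2 llTTHHee=1 llTTHhEE=2 llTTHhEe=4 llTTHhee=2 llTThhEE=1 llTThhEe=2 llTThhee=1 llTtHHEE=2 llTtHHEe=4 llTtHHee=2 llTtHhEE=4 llTtHhEe=8 llTtHhee=4 llTthhEE=2 llTthhEe=4 llTthhee=2 llttHHEE=1 llttHHEe=2 llttHHee=1 llttHhEE=2 llttHhEe=4 llttHhee=2 lltthhEE=1 lltthhEe=2 lltthhee=1
LLttHHee hits 1/256; gcd=1; 1÷1/256÷1 = 1/256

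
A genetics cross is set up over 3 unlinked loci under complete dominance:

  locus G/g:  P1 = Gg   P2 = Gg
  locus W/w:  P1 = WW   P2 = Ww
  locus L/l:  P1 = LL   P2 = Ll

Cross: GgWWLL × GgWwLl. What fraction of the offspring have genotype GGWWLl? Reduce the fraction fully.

P(GGWWLl) = 1/16

GgWWLL gametes: GWL×4, gWL×4
GgWwLl gametes: GWL×1, GWl×1, GwL×1, Gwl×1, gWL×1, gWl×1, gwL×1, gwl×1
GgWWLL×GgWwLl grid (8·8=64): GGWWLL=4 GGWWLl=4 GGWwLL=4 GGWwLl=4 GgWWLL=8 GgWWLl=8 GgWwLL=8 GgWwLl=8 ggWWLL=4 ggWWLl=4 ggWwLL=4 ggWwLl=4
GGWWLl hits 4/64; gcd=4; 4÷4/64÷4 = 1/16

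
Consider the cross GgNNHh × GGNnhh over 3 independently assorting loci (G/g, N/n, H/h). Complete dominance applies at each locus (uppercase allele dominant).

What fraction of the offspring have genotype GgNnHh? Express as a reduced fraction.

P(GgNnHh) = 1/8

GgNNHh gametes: GNH×2, GNh×2, gNH×2, gNh×2
GGNnhh gametes: GNh×4, Gnh×4
GgNNHh×GGNnhh grid (8·8=64): GGNNHh=8 GGNNhh=8 GGNnHh=8 GGNnhh=8 GgNNHh=8 GgNNhh=8 GgNnHh=8 GgNnhh=8
GgNnHh hits 8/64; gcd=8; 8÷8/64÷8 = 1/8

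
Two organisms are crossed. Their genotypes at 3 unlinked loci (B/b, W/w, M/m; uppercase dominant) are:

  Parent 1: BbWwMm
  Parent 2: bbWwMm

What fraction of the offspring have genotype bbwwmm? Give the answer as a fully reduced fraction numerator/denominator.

P(bbwwmm) = 1/32

BbWwMm gametes: BWM×1, BWm×1, BwM×1, Bwm×1, bWM×1, bWm×1, bwM×1, bwm×1
bbWwMm gametes: bWM×2, bWm×2, bwM×2, bwm×2
BbWwMm×bbWwMm grid (8·8=64): BbWWMM=2 BbWWMm=4 BbWWmm=2 BbWwMM=4 BbWwMm=8 BbWwmm=4 BbwwMM=2 BbwwMm=4 Bbwwmm=2 bbWWMM=2 bbWWMm=4 bbWWmm=2 bbWwMM=4 bbWwMm=8 bbWwmm=4 bbwwMM=2 bbwwMm=4 bbwwmm=2
bbwwmm hits 2/64; gcd=2; 2÷2/64÷2 = 1/32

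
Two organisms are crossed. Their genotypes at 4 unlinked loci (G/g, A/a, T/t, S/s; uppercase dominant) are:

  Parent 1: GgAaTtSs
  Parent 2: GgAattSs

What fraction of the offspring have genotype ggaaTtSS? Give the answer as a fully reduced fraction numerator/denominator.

P(ggaaTtSS) = 1/128

GgAaTtSs gametes: GATS×1, GATs×1, GAtS×1, GAts×1, GaTS×1, GaTs×1, GatS×1, Gats×1, gATS×1, gATs×1, gAtS×1, gAts×1, gaTS×1, gaTs×1, gatS×1, gats×1
GgAattSs gametes: GAtS×2, GAts×2, GatS×2, Gats×2, gAtS×2, gAts×2, gatS×2, gats×2
GgAaTtSs×GgAattSs grid (16·16=256): GGAATtSS=2 GGAATtSs=4 GGAATtss=2 GGAAttSS=2 GGAAttSs=4 GGAAttss=2 GGAaTtSS=4 GGAaTtSs=8 GGAaTtss=4 GGAattSS=4 GGAattSs=8 GGAattss=4 GGaaTtSS=2 GGaaTtSs=4 GGaaTtss=2 GGaattSS=2 GGaattSs=4 GGaattss=2 GgAATtSS=4 GgAATtSs=8 GgAATtss=4 GgAAttSS=4 GgAAttSs=8 GgAAttss=4 GgAaTtSS=8 GgAaTtSs=16 GgAaTtss=8 GgAattSS=8 GgAattSs=16 GgAattss=8 GgaaTtSS=4 GgaaTtSs=8 GgaaTtss=4 GgaattSS=4 GgaattSs=8 Ggaattss=4 ggAATtSS=2 ggAATtSs=4 ggAATtss=2 ggAAttSS=2 ggAAttSs=4 ggAAttss=2 ggAaTtSS=4 ggAaTtSs=8 ggAaTtss=4 ggAattSS=4 ggAattSs=8 ggAattss=4 ggaaTtSS=2 ggaaTtSs=4 ggaaTtss=2 ggaattSS=2 ggaattSs=4 ggaattss=2
ggaaTtSS hits 2/256; gcd=2; 2÷2/256÷2 = 1/128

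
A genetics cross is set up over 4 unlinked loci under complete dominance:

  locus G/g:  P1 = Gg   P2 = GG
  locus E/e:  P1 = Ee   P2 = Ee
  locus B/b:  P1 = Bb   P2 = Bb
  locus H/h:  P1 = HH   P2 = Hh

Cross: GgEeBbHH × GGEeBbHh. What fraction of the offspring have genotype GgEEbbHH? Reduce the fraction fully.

P(GgEEbbHH) = 1/64

GgEeBbHH gametes: GEBH×2, GEbH×2, GeBH×2, GebH×2, gEBH×2, gEbH×2, geBH×2, gebH×2
GGEeBbHh gametes: GEBH×2, GEBh×2, GEbH×2, GEbh×2, GeBH×2, GeBh×2, GebH×2, Gebh×2
GgEeBbHH×GGEeBbHh grid (16·16=256): GGEEBBHH=4 GGEEBBHh=4 GGEEBbHH=8 GGEEBbHh=8 GGEEbbHH=4 GGEEbbHh=4 GGEeBBHH=8 GGEeBBHh=8 GGEeBbHH=16 GGEeBbHh=16 GGEebbHH=8 GGEebbHh=8 GGeeBBHH=4 GGeeBBHh=4 GGeeBbHH=8 GGeeBbHh=8 GGeebbHH=4 GGeebbHh=4 GgEEBBHH=4 GgEEBBHh=4 GgEEBbHH=8 GgEEBbHh=8 GgEEbbHH=4 GgEEbbHh=4 GgEeBBHH=8 GgEeBBHh=8 GgEeBbHH=16 GgEeBbHh=16 GgEebbHH=8 GgEebbHh=8 GgeeBBHH=4 GgeeBBHh=4 GgeeBbHH=8 GgeeBbHh=8 GgeebbHH=4 GgeebbHh=4
GgEEbbHH hits 4/256; gcd=4; 4÷4/256÷4 = 1/64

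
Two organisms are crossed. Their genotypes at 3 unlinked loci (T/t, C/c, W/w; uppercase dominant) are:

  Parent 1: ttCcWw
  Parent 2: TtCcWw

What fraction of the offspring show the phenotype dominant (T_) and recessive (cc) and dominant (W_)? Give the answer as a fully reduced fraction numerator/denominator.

P(T_ cc W_) = 3/32

ttCcWw gametes: tCW×2, tCw×2, tcW×2, tcw×2
TtCcWw gametes: TCW×1, TCw×1, TcW×1, Tcw×1, tCW×1, tCw×1, tcW×1, tcw×1
ttCcWw×TtCcWw grid (8·8=64): TtCCWW=2 TtCCWw=4 TtCCww=2 TtCcWW=4 TtCcWw=8 TtCcww=4 TtccWW=2 TtccWw=4 Ttccww=2 ttCCWW=2 ttCCWw=4 ttCCww=2 ttCcWW=4 ttCcWw=8 ttCcww=4 ttccWW=2 ttccWw=4 ttccww=2
T_ cc W_ hits 6/64; gcd=2; 6÷2/64÷2 = 3/32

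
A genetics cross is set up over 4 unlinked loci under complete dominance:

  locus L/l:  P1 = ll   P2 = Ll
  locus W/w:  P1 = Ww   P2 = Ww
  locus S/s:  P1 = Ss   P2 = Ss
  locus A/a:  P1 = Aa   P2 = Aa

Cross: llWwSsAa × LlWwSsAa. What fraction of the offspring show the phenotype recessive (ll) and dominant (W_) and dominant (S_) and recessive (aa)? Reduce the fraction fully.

P(ll W_ S_ aa) = 9/128

llWwSsAa gametes: lWSA×2, lWSa×2, lWsA×2, lWsa×2, lwSA×2, lwSa×2, lwsA×2, lwsa×2
LlWwSsAa gametes: LWSA×1, LWSa×1, LWsA×1, LWsa×1, LwSA×1, LwSa×1, LwsA×1, Lwsa×1, lWSA×1, lWSa×1, lWsA×1, lWsa×1, lwSA×1, lwSa×1, lwsA×1, lwsa×1
llWwSsAa×LlWwSsAa grid (16·16=256): LlWWSSAA=2 LlWWSSAa=4 LlWWSSaa=2 LlWWSsAA=4 LlWWSsAa=8 LlWWSsaa=4 LlWWssAA=2 LlWWssAa=4 LlWWssaa=2 LlWwSSAA=4 LlWwSSAa=8 LlWwSSaa=4 LlWwSsAA=8 LlWwSsAa=16 LlWwSsaa=8 LlWwssAA=4 LlWwssAa=8 LlWwssaa=4 LlwwSSAA=2 LlwwSSAa=4 LlwwSSaa=2 LlwwSsAA=4 LlwwSsAa=8 LlwwSsaa=4 LlwwssAA=2 LlwwssAa=4 Llwwssaa=2 llWWSSAA=2 llWWSSAa=4 llWWSSaa=2 llWWSsAA=4 llWWSsAa=8 llWWSsaa=4 llWWssAA=2 llWWssAa=4 llWWssaa=2 llWwSSAA=4 llWwSSAa=8 llWwSSaa=4 llWwSsAA=8 llWwSsAa=16 llWwSsaa=8 llWwssAA=4 llWwssAa=8 llWwssaa=4 llwwSSAA=2 llwwSSAa=4 llwwSSaa=2 llwwSsAA=4 llwwSsAa=8 llwwSsaa=4 llwwssAA=2 llwwssAa=4 llwwssaa=2
ll W_ S_ aa hits 18/256; gcd=2; 18÷2/256÷2 = 9/128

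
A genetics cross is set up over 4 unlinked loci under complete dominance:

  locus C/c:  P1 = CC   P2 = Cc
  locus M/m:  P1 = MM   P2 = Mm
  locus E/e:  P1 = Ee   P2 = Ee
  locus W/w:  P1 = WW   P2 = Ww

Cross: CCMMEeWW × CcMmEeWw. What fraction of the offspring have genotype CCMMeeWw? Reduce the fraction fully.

P(CCMMeeWw) = 1/32

CCMMEeWW gametes: CMEW×8, CMeW×8
CcMmEeWw gametes: CMEW×1, CMEw×1, CMeW×1, CMew×1, CmEW×1, CmEw×1, CmeW×1, Cmew×1, cMEW×1, cMEw×1, cMeW×1, cMew×1, cmEW×1, cmEw×1, cmeW×1, cmew×1
CCMMEeWW×CcMmEeWw grid (16·16=256): CCMMEEWW=8 CCMMEEWw=8 CCMMEeWW=16 CCMMEeWw=16 CCMMeeWW=8 CCMMeeWw=8 CCMmEEWW=8 CCMmEEWw=8 CCMmEeWW=16 CCMmEeWw=16 CCMmeeWW=8 CCMmeeWw=8 CcMMEEWW=8 CcMMEEWw=8 CcMMEeWW=16 CcMMEeWw=16 CcMMeeWW=8 CcMMeeWw=8 CcMmEEWW=8 CcMmEEWw=8 CcMmEeWW=16 CcMmEeWw=16 CcMmeeWW=8 CcMmeeWw=8
CCMMeeWw hits 8/256; gcd=8; 8÷8/256÷8 = 1/32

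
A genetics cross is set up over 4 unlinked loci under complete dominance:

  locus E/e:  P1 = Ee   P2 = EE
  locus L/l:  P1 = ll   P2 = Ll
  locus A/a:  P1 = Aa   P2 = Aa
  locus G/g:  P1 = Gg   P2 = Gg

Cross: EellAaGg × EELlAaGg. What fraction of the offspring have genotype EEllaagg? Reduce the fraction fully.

P(EEllaagg) = 1/64

EellAaGg gametes: ElAG×2, ElAg×2, ElaG×2, Elag×2, elAG×2, elAg×2, elaG×2, elag×2
EELlAaGg gametes: ELAG×2, ELAg×2, ELaG×2, ELag×2, ElAG×2, ElAg×2, ElaG×2, Elag×2
EellAaGg×EELlAaGg grid (16·16=256): EELlAAGG=4 EELlAAGg=8 EELlAAgg=4 EELlAaGG=8 EELlAaGg=16 EELlAagg=8 EELlaaGG=4 EELlaaGg=8 EELlaagg=4 EEllAAGG=4 EEllAAGg=8 EEllAAgg=4 EEllAaGG=8 EEllAaGg=16 EEllAagg=8 EEllaaGG=4 EEllaaGg=8 EEllaagg=4 EeLlAAGG=4 EeLlAAGg=8 EeLlAAgg=4 EeLlAaGG=8 EeLlAaGg=16 EeLlAagg=8 EeLlaaGG=4 EeLlaaGg=8 EeLlaagg=4 EellAAGG=4 EellAAGg=8 EellAAgg=4 EellAaGG=8 EellAaGg=16 EellAagg=8 EellaaGG=4 EellaaGg=8 Eellaagg=4
EEllaagg hits 4/256; gcd=4; 4÷4/256÷4 = 1/64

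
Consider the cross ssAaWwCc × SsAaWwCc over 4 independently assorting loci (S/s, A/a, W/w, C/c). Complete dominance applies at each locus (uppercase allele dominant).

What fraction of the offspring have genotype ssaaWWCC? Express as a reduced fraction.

P(ssaaWWCC) = 1/128

ssAaWwCc gametes: sAWC×2, sAWc×2, sAwC×2, sAwc×2, saWC×2, saWc×2, sawC×2, sawc×2
SsAaWwCc gametes: SAWC×1, SAWc×1, SAwC×1, SAwc×1, SaWC×1, SaWc×1, SawC×1, Sawc×1, sAWC×1, sAWc×1, sAwC×1, sAwc×1, saWC×1, saWc×1, sawC×1, sawc×1
ssAaWwCc×SsAaWwCc grid (16·16=256): SsAAWWCC=2 SsAAWWCc=4 SsAAWWcc=2 SsAAWwCC=4 SsAAWwCc=8 SsAAWwcc=4 SsAAwwCC=2 SsAAwwCc=4 SsAAwwcc=2 SsAaWWCC=4 SsAaWWCc=8 SsAaWWcc=4 SsAaWwCC=8 SsAaWwCc=16 SsAaWwcc=8 SsAawwCC=4 SsAawwCc=8 SsAawwcc=4 SsaaWWCC=2 SsaaWWCc=4 SsaaWWcc=2 SsaaWwCC=4 SsaaWwCc=8 SsaaWwcc=4 SsaawwCC=2 SsaawwCc=4 Ssaawwcc=2 ssAAWWCC=2 ssAAWWCc=4 ssAAWWcc=2 ssAAWwCC=4 ssAAWwCc=8 ssAAWwcc=4 ssAAwwCC=2 ssAAwwCc=4 ssAAwwcc=2 ssAaWWCC=4 ssAaWWCc=8 ssAaWWcc=4 ssAaWwCC=8 ssAaWwCc=16 ssAaWwcc=8 ssAawwCC=4 ssAawwCc=8 ssAawwcc=4 ssaaWWCC=2 ssaaWWCc=4 ssaaWWcc=2 ssaaWwCC=4 ssaaWwCc=8 ssaaWwcc=4 ssaawwCC=2 ssaawwCc=4 ssaawwcc=2
ssaaWWCC hits 2/256; gcd=2; 2÷2/256÷2 = 1/128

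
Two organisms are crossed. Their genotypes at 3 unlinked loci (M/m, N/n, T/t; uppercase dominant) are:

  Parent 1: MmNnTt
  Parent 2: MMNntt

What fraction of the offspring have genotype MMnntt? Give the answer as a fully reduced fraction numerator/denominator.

P(MMnntt) = 1/16

MmNnTt gametes: MNT×1, MNt×1, MnT×1, Mnt×1, mNT×1, mNt×1, mnT×1, mnt×1
MMNntt gametes: MNt×4, Mnt×4
MmNnTt×MMNntt grid (8·8=64): MMNNTt=4 MMNNtt=4 MMNnTt=8 MMNntt=8 MMnnTt=4 MMnntt=4 MmNNTt=4 MmNNtt=4 MmNnTt=8 MmNntt=8 MmnnTt=4 Mmnntt=4
MMnntt hits 4/64; gcd=4; 4÷4/64÷4 = 1/16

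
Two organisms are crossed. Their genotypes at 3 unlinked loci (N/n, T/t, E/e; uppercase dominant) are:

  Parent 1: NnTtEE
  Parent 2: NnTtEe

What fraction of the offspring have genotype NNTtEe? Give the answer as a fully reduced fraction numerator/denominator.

P(NNTtEe) = 1/16

NnTtEE gametes: NTE×2, NtE×2, nTE×2, ntE×2
NnTtEe gametes: NTE×1, NTe×1, NtE×1, Nte×1, nTE×1, nTe×1, ntE×1, nte×1
NnTtEE×NnTtEe grid (8·8=64): NNTTEE=2 NNTTEe=2 NNTtEE=4 NNTtEe=4 NNttEE=2 NNttEe=2 NnTTEE=4 NnTTEe=4 NnTtEE=8 NnTtEe=8 NnttEE=4 NnttEe=4 nnTTEE=2 nnTTEe=2 nnTtEE=4 nnTtEe=4 nnttEE=2 nnttEe=2
NNTtEe hits 4/64; gcd=4; 4÷4/64÷4 = 1/16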